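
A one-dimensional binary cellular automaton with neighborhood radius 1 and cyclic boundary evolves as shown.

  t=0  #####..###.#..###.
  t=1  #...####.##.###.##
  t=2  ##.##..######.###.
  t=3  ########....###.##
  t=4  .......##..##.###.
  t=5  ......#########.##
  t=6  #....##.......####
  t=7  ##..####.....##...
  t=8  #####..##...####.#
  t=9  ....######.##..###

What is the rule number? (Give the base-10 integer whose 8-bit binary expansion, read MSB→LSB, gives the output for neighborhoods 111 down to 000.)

122

  [7] ### => .  t=0,i=1
  [6] ##. => #  t=0,i=4
  [5] #.# => #  t=0,i=10
  [4] #.. => #  t=0,i=5
  [3] .## => #  t=0,i=0
  [2] .#. => .  t=0,i=11
  [1] ..# => #  t=0,i=6
  [0] ... => .  t=1,i=2
  bits 01111010 = 122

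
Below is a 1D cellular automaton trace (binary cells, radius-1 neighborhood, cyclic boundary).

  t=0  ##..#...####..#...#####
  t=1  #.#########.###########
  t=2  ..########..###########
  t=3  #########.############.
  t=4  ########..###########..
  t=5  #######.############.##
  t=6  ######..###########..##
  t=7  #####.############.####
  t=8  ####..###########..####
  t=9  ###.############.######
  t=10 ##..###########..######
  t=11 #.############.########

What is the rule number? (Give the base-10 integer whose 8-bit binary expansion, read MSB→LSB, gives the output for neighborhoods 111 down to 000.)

159

  ### -> #   bit 7 = 1  t=0,i=0
  ##. -> .   bit 6 = 0  t=0,i=1
  #.# -> .   bit 5 = 0  t=1,i=1
  #.. -> #   bit 4 = 1  t=0,i=2
  .## -> #   bit 3 = 1  t=0,i=8
  .#. -> #   bit 2 = 1  t=0,i=4
  ..# -> #   bit 1 = 1  t=0,i=3
  ... -> #   bit 0 = 1  t=0,i=6
  bits 10011111 = 159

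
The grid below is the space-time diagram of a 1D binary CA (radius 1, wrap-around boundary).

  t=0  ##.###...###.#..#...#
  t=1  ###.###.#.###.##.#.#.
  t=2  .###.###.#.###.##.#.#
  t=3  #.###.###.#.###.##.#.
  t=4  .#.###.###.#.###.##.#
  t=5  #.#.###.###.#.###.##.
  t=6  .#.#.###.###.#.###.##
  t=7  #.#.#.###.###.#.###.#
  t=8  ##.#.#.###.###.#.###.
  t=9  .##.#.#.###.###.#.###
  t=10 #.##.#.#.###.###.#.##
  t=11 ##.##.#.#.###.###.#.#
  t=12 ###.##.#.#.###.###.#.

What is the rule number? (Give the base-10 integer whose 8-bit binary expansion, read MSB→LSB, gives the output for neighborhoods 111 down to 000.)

242

  nb ###: next=#  (t=0,i=0, bit7=1)
  nb ##.: next=#  (t=0,i=1, bit6=1)
  nb #.#: next=#  (t=0,i=2, bit5=1)
  nb #..: next=#  (t=0,i=6, bit4=1)
  nb .##: next=.  (t=0,i=3, bit3=0)
  nb .#.: next=.  (t=0,i=13, bit2=0)
  nb ..#: next=#  (t=0,i=8, bit1=1)
  nb ...: next=.  (t=0,i=7, bit0=0)
  bits 11110010 = 242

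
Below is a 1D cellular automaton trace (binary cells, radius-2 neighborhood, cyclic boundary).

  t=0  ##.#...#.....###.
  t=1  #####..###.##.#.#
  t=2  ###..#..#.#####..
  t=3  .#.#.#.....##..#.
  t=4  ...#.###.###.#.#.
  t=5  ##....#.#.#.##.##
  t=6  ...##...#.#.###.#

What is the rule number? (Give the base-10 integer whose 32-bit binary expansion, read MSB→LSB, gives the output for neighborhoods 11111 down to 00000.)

2389827930

  [31] ##### => #  t=1,i=1
  [30] ####. => .  t=1,i=3
  [29] ###.# => .  t=0,i=15
  [28] ###.. => .  t=1,i=4
  [27] ##.## => #  t=0,i=16
  [26] ##.#. => #  t=0,i=2
  [25] ##..# => #  t=1,i=5
  [24] ##... => .  t=5,i=2
  [23] #.### => .  t=1,i=16
  [22] #.##. => #  t=0,i=0
  [21] #.#.# => #  t=1,i=14
  [20] #.#.. => #  t=0,i=3
  [19] #..## => .  t=1,i=6
  [18] #..#. => .  t=2,i=4
  [17] #...# => .  t=0,i=5
  [16] #.... => #  t=0,i=9
  [15] .#### => #  t=1,i=0
  [14] .###. => #  t=0,i=14
  [13] .##.# => #  t=0,i=1
  [12] .##.. => .  t=3,i=12
  [11] .#.## => .  t=1,i=15
  [10] .#.#. => .  t=3,i=2
  [9] .#..# => .  t=2,i=6
  [8] .#... => #  t=0,i=4
  [7] ..### => .  t=0,i=13
  [6] ..##. => #  t=3,i=11
  [5] ..#.# => .  t=2,i=8
  [4] ..#.. => #  t=0,i=7
  [3] ...## => #  t=0,i=12
  [2] ...#. => .  t=0,i=6
  [1] ....# => #  t=0,i=11
  [0] ..... => .  t=0,i=10
  bits 10001110011100011110000101011010 = 2389827930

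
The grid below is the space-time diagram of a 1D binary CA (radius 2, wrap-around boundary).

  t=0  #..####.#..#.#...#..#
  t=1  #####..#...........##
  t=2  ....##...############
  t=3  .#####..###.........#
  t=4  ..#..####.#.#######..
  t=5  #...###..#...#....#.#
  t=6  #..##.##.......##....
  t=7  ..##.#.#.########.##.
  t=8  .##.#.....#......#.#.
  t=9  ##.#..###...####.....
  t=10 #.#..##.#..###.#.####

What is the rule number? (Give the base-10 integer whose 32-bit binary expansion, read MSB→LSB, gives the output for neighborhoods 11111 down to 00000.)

503943371

  ##### -> .   bit 31 = 0  t=1,i=0
  ####. -> .   bit 30 = 0  t=0,i=5
  ###.# -> .   bit 29 = 0  t=0,i=6
  ###.. -> #   bit 28 = 1  t=1,i=4
  ##.## -> #   bit 27 = 1  t=6,i=5
  ##.#. -> #   bit 26 = 1  t=0,i=7
  ##..# -> #   bit 25 = 1  t=0,i=1
  ##... -> .   bit 24 = 0  t=2,i=0
  #.### -> .   bit 23 = 0  t=3,i=1
  #.##. -> .   bit 22 = 0  t=5,i=20
  #.#.# -> .   bit 21 = 0  t=4,i=10
  #.#.. -> .   bit 20 = 0  t=0,i=8
  #..## -> #   bit 19 = 1  t=0,i=2
  #..#. -> .   bit 18 = 0  t=0,i=10
  #...# -> .   bit 17 = 0  t=0,i=15
  #.... -> #   bit 16 = 1  t=1,i=9
  .#### -> #   bit 15 = 1  t=0,i=4
  .###. -> .   bit 14 = 0  t=3,i=9
  .##.# -> .   bit 13 = 0  t=6,i=4
  .##.. -> #   bit 12 = 1  t=0,i=0
  .#.## -> .   bit 11 = 0  t=3,i=0
  .#.#. -> .   bit 10 = 0  t=0,i=12
  .#..# -> .   bit 9 = 0  t=0,i=9
  .#... -> .   bit 8 = 0  t=0,i=14
  ..### -> #   bit 7 = 1  t=0,i=3
  ..##. -> #   bit 6 = 1  t=0,i=20
  ..#.# -> .   bit 5 = 0  t=0,i=11
  ..#.. -> .   bit 4 = 0  t=0,i=17
  ...## -> #   bit 3 = 1  t=1,i=18
  ...#. -> .   bit 2 = 0  t=0,i=16
  ....# -> #   bit 1 = 1  t=1,i=17
  ..... -> #   bit 0 = 1  t=1,i=10
  bits 00011110000010011001000011001011 = 503943371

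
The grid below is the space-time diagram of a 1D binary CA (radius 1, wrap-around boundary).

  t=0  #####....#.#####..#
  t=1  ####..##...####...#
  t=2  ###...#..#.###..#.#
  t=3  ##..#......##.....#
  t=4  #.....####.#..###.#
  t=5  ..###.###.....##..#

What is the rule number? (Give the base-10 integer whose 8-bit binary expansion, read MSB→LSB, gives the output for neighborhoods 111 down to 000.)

  [7] ### => #  t=0,i=0
  [6] ##. => .  t=0,i=4
  [5] #.# => .  t=0,i=10
  [4] #.. => .  t=0,i=5
  [3] .## => #  t=0,i=11
  [2] .#. => .  t=0,i=9
  [1] ..# => .  t=0,i=8
  [0] ... => #  t=0,i=6
  bits 10001001 = 137

137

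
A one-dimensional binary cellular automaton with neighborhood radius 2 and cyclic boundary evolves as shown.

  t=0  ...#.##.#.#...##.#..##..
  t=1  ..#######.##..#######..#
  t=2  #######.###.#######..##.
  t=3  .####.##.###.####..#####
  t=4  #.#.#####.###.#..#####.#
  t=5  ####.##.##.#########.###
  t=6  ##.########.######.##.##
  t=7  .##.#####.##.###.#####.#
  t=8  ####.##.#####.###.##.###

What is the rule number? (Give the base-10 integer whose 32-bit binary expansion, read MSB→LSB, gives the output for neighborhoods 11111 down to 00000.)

  ##### -> #   bit 31 = 1  t=1,i=4
  ####. -> .   bit 30 = 0  t=1,i=7
  ###.# -> #   bit 29 = 1  t=1,i=8
  ###.. -> .   bit 28 = 0  t=1,i=20
  ##.## -> #   bit 27 = 1  t=1,i=9
  ##.#. -> #   bit 26 = 1  t=0,i=7
  ##..# -> #   bit 25 = 1  t=1,i=12
  ##... -> .   bit 24 = 0  t=0,i=22
  #.### -> .   bit 23 = 0  t=2,i=0
  #.##. -> #   bit 22 = 1  t=0,i=5
  #.#.# -> #   bit 21 = 1  t=0,i=8
  #.#.. -> #   bit 20 = 1  t=0,i=10
  #..## -> #   bit 19 = 1  t=0,i=19
  #..#. -> #   bit 18 = 1  t=1,i=22
  #...# -> .   bit 17 = 0  t=0,i=12
  #.... -> #   bit 16 = 1  t=0,i=23
  .#### -> #   bit 15 = 1  t=1,i=3
  .###. -> #   bit 14 = 1  t=2,i=9
  .##.# -> #   bit 13 = 1  t=0,i=6
  .##.. -> .   bit 12 = 0  t=0,i=21
  .#.## -> #   bit 11 = 1  t=0,i=4
  .#.#. -> .   bit 10 = 0  t=0,i=9
  .#..# -> #   bit 9 = 1  t=0,i=18
  .#... -> #   bit 8 = 1  t=0,i=11
  ..### -> #   bit 7 = 1  t=1,i=2
  ..##. -> #   bit 6 = 1  t=0,i=14
  ..#.# -> #   bit 5 = 1  t=0,i=3
  ..#.. -> .   bit 4 = 0  t=1,i=23
  ...## -> .   bit 3 = 0  t=0,i=13
  ...#. -> #   bit 2 = 1  t=0,i=2
  ....# -> .   bit 1 = 0  t=0,i=1
  ..... -> .   bit 0 = 0  t=0,i=0
  bits 10101110011111011110101111100100 = 2927487972

2927487972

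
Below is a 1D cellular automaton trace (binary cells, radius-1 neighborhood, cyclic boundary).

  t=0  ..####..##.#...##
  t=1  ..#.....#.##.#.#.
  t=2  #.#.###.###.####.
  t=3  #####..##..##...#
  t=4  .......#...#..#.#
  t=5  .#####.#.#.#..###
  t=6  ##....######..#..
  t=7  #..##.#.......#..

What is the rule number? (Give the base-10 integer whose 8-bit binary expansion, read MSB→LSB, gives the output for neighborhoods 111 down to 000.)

45

  ###|.  b7=0 t=0,i=3
  ##.|.  b6=0 t=0,i=5
  #.#|#  b5=1 t=0,i=10
  #..|.  b4=0 t=0,i=0
  .##|#  b3=1 t=0,i=2
  .#.|#  b2=1 t=0,i=11
  ..#|.  b1=0 t=0,i=1
  ...|#  b0=1 t=0,i=13
  bits 00101101 = 45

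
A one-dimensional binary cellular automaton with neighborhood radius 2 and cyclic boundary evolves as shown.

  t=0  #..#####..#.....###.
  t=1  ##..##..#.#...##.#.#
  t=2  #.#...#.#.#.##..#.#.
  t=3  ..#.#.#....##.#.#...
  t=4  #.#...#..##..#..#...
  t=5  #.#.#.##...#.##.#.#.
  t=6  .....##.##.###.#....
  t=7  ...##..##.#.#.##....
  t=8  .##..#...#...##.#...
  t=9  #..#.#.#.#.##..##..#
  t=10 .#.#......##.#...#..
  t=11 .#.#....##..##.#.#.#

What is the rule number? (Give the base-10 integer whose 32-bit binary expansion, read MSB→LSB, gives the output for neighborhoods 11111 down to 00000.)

  ##### -> #   bit 31 = 1  t=0,i=5
  ####. -> .   bit 30 = 0  t=0,i=6
  ###.# -> .   bit 29 = 0  t=0,i=18
  ###.. -> .   bit 28 = 0  t=0,i=7
  ##.## -> #   bit 27 = 1  t=6,i=7
  ##.#. -> #   bit 26 = 1  t=0,i=19
  ##..# -> #   bit 25 = 1  t=0,i=8
  ##... -> #   bit 24 = 1  t=5,i=8
  #.### -> .   bit 23 = 0  t=1,i=19
  #.##. -> #   bit 22 = 1  t=2,i=12
  #.#.# -> .   bit 21 = 0  t=1,i=17
  #.#.. -> #   bit 20 = 1  t=0,i=0
  #..## -> .   bit 19 = 0  t=0,i=2
  #..#. -> .   bit 18 = 0  t=0,i=9
  #...# -> #   bit 17 = 1  t=1,i=12
  #.... -> .   bit 16 = 0  t=0,i=12
  .#### -> #   bit 15 = 1  t=0,i=4
  .###. -> #   bit 14 = 1  t=0,i=17
  .##.# -> .   bit 13 = 0  t=1,i=15
  .##.. -> .   bit 12 = 0  t=1,i=5
  .#.## -> #   bit 11 = 1  t=1,i=18
  .#.#. -> .   bit 10 = 0  t=1,i=9
  .#..# -> #   bit 9 = 1  t=0,i=1
  .#... -> .   bit 8 = 0  t=0,i=11
  ..### -> .   bit 7 = 0  t=0,i=3
  ..##. -> .   bit 6 = 0  t=1,i=4
  ..#.# -> #   bit 5 = 1  t=1,i=8
  ..#.. -> #   bit 4 = 1  t=0,i=10
  ...## -> #   bit 3 = 1  t=0,i=15
  ...#. -> .   bit 2 = 0  t=2,i=5
  ....# -> #   bit 1 = 1  t=0,i=14
  ..... -> .   bit 0 = 0  t=0,i=13
  bits 10001111010100101100101000111010 = 2404567610

2404567610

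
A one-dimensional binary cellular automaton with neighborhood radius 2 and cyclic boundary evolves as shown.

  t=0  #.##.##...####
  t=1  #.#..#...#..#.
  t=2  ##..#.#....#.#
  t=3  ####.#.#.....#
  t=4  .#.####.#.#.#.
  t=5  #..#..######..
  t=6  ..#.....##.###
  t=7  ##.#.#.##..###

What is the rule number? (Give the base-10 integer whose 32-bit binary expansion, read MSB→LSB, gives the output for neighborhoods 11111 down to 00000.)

  ##### -> #   bit 31 = 1  t=0,i=12
  ####. -> .   bit 30 = 0  t=0,i=13
  ###.# -> #   bit 29 = 1  t=0,i=0
  ###.. -> #   bit 28 = 1  t=2,i=1
  ##.## -> .   bit 27 = 0  t=0,i=1
  ##.#. -> #   bit 26 = 1  t=3,i=4
  ##..# -> #   bit 25 = 1  t=2,i=2
  ##... -> .   bit 24 = 0  t=0,i=7
  #.### -> #   bit 23 = 1  t=2,i=13
  #.##. -> #   bit 22 = 1  t=0,i=2
  #.#.# -> #   bit 21 = 1  t=1,i=0
  #.#.. -> .   bit 20 = 0  t=1,i=2
  #..## -> .   bit 19 = 0  t=5,i=5
  #..#. -> #   bit 18 = 1  t=1,i=4
  #...# -> .   bit 17 = 0  t=0,i=8
  #.... -> .   bit 16 = 0  t=2,i=8
  .#### -> .   bit 15 = 0  t=0,i=11
  .###. -> #   bit 14 = 1  t=2,i=0
  .##.# -> .   bit 13 = 0  t=0,i=3
  .##.. -> .   bit 12 = 0  t=0,i=6
  .#.## -> .   bit 11 = 0  t=2,i=12
  .#.#. -> #   bit 10 = 1  t=1,i=1
  .#..# -> .   bit 9 = 0  t=1,i=3
  .#... -> #   bit 8 = 1  t=1,i=6
  ..### -> .   bit 7 = 0  t=0,i=10
  ..##. -> #   bit 6 = 1  t=6,i=8
  ..#.# -> .   bit 5 = 0  t=1,i=12
  ..#.. -> .   bit 4 = 0  t=1,i=5
  ...## -> #   bit 3 = 1  t=0,i=9
  ...#. -> .   bit 2 = 0  t=1,i=8
  ....# -> .   bit 1 = 0  t=2,i=9
  ..... -> #   bit 0 = 1  t=3,i=10
  bits 10110110111001000100010101001001 = 3068413257

3068413257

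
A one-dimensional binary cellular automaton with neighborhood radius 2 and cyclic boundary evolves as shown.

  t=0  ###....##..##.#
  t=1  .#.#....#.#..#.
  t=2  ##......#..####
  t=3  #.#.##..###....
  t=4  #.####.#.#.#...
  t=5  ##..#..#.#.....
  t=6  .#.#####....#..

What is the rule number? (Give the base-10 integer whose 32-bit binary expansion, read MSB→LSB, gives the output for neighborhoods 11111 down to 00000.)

  nb #####: next=.  (t=2,i=13, bit31=0)
  nb ####.: next=#  (t=0,i=1, bit30=1)
  nb ###.#: next=.  (t=4,i=5, bit29=0)
  nb ###..: next=.  (t=0,i=2, bit28=0)
  nb ##.##: next=#  (t=0,i=13, bit27=1)
  nb ##.#.: next=.  (t=4,i=6, bit26=0)
  nb ##..#: next=.  (t=0,i=9, bit25=0)
  nb ##...: next=#  (t=0,i=3, bit24=1)
  nb #.###: next=.  (t=0,i=14, bit23=0)
  nb #.##.: next=#  (t=3,i=4, bit22=1)
  nb #.#.#: next=#  (t=3,i=2, bit21=1)
  nb #.#..: next=.  (t=1,i=3, bit20=0)
  nb #..##: next=#  (t=0,i=10, bit19=1)
  nb #..#.: next=#  (t=1,i=0, bit18=1)
  nb #...#: next=.  (t=4,i=13, bit17=0)
  nb #....: next=.  (t=0,i=4, bit16=0)
  nb .####: next=.  (t=0,i=0, bit15=0)
  nb .###.: next=#  (t=3,i=9, bit14=1)
  nb .##.#: next=.  (t=0,i=12, bit13=0)
  nb .##..: next=#  (t=0,i=8, bit12=1)
  nb .#.##: next=#  (t=3,i=3, bit11=1)
  nb .#.#.: next=.  (t=1,i=2, bit10=0)
  nb .#..#: next=#  (t=1,i=11, bit9=1)
  nb .#...: next=.  (t=1,i=4, bit8=0)
  nb ..###: next=.  (t=2,i=11, bit7=0)
  nb ..##.: next=.  (t=0,i=7, bit6=0)
  nb ..#.#: next=#  (t=1,i=1, bit5=1)
  nb ..#..: next=#  (t=1,i=13, bit4=1)
  nb ...##: next=.  (t=0,i=6, bit3=0)
  nb ...#.: next=.  (t=1,i=7, bit2=0)
  nb ....#: next=.  (t=0,i=5, bit1=0)
  nb .....: next=#  (t=2,i=4, bit0=1)
  bits 01001001011011000101101000110001 = 1231837745

1231837745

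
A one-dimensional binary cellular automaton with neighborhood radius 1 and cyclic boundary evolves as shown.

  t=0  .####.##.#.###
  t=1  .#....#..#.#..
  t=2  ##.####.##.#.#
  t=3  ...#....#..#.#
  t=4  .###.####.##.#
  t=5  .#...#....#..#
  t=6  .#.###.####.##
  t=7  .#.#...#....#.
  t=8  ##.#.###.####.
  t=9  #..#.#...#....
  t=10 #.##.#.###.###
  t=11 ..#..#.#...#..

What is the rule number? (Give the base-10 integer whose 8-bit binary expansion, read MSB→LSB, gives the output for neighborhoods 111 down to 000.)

  nb ###: next=.  (t=0,i=2, bit7=0)
  nb ##.: next=.  (t=0,i=4, bit6=0)
  nb #.#: next=.  (t=0,i=0, bit5=0)
  nb #..: next=.  (t=1,i=2, bit4=0)
  nb .##: next=#  (t=0,i=1, bit3=1)
  nb .#.: next=#  (t=0,i=9, bit2=1)
  nb ..#: next=#  (t=1,i=0, bit1=1)
  nb ...: next=#  (t=1,i=3, bit0=1)
  bits 00001111 = 15

15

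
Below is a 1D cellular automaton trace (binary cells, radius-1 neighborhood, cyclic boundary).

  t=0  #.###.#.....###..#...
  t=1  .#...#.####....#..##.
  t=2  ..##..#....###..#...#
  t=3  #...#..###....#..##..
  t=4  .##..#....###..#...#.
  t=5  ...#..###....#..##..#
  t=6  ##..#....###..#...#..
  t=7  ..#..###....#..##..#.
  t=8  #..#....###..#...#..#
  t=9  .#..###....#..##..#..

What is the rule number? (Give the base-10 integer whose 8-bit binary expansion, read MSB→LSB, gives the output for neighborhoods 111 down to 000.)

  [7] ### => .  t=0,i=3
  [6] ##. => .  t=0,i=4
  [5] #.# => #  t=0,i=1
  [4] #.. => #  t=0,i=7
  [3] .## => .  t=0,i=2
  [2] .#. => .  t=0,i=0
  [1] ..# => .  t=0,i=11
  [0] ... => #  t=0,i=8
  bits 00110001 = 49

49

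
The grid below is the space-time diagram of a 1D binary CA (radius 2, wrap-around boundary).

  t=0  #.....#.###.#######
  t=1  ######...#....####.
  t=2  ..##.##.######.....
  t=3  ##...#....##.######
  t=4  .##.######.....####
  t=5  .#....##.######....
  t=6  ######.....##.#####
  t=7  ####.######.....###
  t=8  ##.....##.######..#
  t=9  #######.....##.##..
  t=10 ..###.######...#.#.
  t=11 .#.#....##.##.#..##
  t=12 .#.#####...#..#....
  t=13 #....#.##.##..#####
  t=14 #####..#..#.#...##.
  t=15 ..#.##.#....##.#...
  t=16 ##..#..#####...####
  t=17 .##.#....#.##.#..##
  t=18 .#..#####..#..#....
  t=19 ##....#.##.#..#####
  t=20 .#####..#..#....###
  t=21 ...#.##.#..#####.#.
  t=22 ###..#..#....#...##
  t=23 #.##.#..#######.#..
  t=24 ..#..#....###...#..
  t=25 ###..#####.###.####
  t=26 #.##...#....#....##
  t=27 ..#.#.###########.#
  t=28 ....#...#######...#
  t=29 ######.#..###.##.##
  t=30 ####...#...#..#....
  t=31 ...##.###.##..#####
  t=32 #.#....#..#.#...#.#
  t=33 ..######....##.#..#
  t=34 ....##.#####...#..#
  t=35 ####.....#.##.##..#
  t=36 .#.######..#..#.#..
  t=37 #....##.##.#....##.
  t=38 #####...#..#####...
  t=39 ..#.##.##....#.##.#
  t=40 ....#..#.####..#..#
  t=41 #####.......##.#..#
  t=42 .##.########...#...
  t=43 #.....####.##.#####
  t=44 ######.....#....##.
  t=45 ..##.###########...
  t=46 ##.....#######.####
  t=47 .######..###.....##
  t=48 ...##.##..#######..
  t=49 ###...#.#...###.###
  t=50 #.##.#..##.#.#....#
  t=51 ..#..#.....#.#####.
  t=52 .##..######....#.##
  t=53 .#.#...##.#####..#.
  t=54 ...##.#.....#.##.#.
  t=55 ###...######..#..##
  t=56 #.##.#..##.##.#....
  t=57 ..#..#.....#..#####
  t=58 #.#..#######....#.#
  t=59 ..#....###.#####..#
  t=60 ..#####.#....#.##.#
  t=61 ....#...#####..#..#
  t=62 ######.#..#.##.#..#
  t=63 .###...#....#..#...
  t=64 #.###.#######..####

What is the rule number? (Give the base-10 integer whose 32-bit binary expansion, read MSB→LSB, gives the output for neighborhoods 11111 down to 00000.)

2473672991

  [31] ##### => #  t=0,i=14
  [30] ####. => .  t=0,i=18
  [29] ###.# => .  t=0,i=10
  [28] ###.. => #  t=0,i=0
  [27] ##.## => .  t=0,i=11
  [26] ##.#. => .  t=11,i=0
  [25] ##..# => #  t=8,i=16
  [24] ##... => #  t=0,i=1
  [23] #.### => .  t=0,i=8
  [22] #.##. => #  t=2,i=5
  [21] #.#.# => #  t=11,i=1
  [20] #.#.. => #  t=10,i=17
  [19] #..## => .  t=8,i=17
  [18] #..#. => .  t=12,i=13
  [17] #...# => .  t=1,i=7
  [16] #.... => #  t=0,i=2
  [15] .#### => .  t=0,i=13
  [14] .###. => #  t=0,i=9
  [13] .##.# => .  t=2,i=3
  [12] .##.. => .  t=9,i=16
  [11] .#.## => .  t=0,i=7
  [10] .#.#. => .  t=10,i=16
  [9] .#..# => .  t=11,i=15
  [8] .#... => #  t=1,i=10
  [7] ..### => .  t=1,i=14
  [6] ..##. => .  t=2,i=2
  [5] ..#.# => .  t=0,i=6
  [4] ..#.. => #  t=1,i=9
  [3] ...## => #  t=1,i=13
  [2] ...#. => #  t=0,i=5
  [1] ....# => #  t=0,i=4
  [0] ..... => #  t=0,i=3
  bits 10010011011100010100000100011111 = 2473672991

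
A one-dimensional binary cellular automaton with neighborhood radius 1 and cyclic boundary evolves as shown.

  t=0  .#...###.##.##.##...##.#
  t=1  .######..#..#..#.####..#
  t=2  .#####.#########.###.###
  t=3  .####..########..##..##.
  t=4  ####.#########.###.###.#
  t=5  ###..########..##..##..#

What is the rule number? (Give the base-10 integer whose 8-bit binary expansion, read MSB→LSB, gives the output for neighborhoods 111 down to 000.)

159

  ### -> #   bit 7 = 1  t=0,i=6
  ##. -> .   bit 6 = 0  t=0,i=7
  #.# -> .   bit 5 = 0  t=0,i=0
  #.. -> #   bit 4 = 1  t=0,i=2
  .## -> #   bit 3 = 1  t=0,i=5
  .#. -> #   bit 2 = 1  t=0,i=1
  ..# -> #   bit 1 = 1  t=0,i=4
  ... -> #   bit 0 = 1  t=0,i=3
  bits 10011111 = 159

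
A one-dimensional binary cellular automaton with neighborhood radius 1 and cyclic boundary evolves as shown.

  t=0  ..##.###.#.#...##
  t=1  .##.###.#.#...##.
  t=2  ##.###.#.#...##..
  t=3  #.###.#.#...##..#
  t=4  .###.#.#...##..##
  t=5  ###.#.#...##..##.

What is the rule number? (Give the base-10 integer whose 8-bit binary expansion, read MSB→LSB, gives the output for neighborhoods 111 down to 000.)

  [7] ### => #  t=0,i=6
  [6] ##. => .  t=0,i=3
  [5] #.# => #  t=0,i=4
  [4] #.. => .  t=0,i=0
  [3] .## => #  t=0,i=2
  [2] .#. => .  t=0,i=9
  [1] ..# => #  t=0,i=1
  [0] ... => .  t=0,i=13
  bits 10101010 = 170

170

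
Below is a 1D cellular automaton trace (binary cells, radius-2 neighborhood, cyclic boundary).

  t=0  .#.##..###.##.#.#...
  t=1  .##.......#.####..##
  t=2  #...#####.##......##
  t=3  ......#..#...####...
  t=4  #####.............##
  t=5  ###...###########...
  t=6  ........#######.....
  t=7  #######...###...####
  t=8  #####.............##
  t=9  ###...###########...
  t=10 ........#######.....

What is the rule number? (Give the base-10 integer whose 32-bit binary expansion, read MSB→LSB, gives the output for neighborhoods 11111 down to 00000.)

2350984291

  [31] ##### => #  t=2,i=6
  [30] ####. => .  t=1,i=14
  [29] ###.# => .  t=0,i=9
  [28] ###.. => .  t=1,i=15
  [27] ##.## => #  t=0,i=10
  [26] ##.#. => #  t=0,i=13
  [25] ##..# => .  t=0,i=5
  [24] ##... => .  t=1,i=3
  [23] #.### => .  t=1,i=12
  [22] #.##. => .  t=0,i=3
  [21] #.#.# => #  t=0,i=14
  [20] #.#.. => .  t=0,i=16
  [19] #..## => .  t=0,i=6
  [18] #..#. => .  t=3,i=8
  [17] #...# => .  t=2,i=2
  [16] #.... => #  t=0,i=18
  [15] .#### => .  t=1,i=13
  [14] .###. => .  t=0,i=8
  [13] .##.# => #  t=0,i=12
  [12] .##.. => .  t=0,i=4
  [11] .#.## => #  t=0,i=2
  [10] .#.#. => #  t=0,i=15
  [9] .#..# => .  t=3,i=7
  [8] .#... => .  t=0,i=17
  [7] ..### => .  t=0,i=7
  [6] ..##. => #  t=1,i=18
  [5] ..#.# => #  t=0,i=1
  [4] ..#.. => .  t=3,i=6
  [3] ...## => .  t=2,i=3
  [2] ...#. => .  t=0,i=0
  [1] ....# => #  t=0,i=19
  [0] ..... => #  t=1,i=5
  bits 10001100001000010010110001100011 = 2350984291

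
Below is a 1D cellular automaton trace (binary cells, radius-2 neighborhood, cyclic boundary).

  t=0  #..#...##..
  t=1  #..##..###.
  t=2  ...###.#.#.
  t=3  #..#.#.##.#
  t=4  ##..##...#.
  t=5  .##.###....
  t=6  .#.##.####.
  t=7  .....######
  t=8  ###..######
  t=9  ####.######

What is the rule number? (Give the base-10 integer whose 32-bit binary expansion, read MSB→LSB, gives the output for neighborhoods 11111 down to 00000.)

  ##### -> #   bit 31 = 1  t=7,i=7
  ####. -> #   bit 30 = 1  t=6,i=8
  ###.# -> #   bit 29 = 1  t=1,i=9
  ###.. -> #   bit 28 = 1  t=5,i=6
  ##.## -> #   bit 27 = 1  t=3,i=9
  ##.#. -> .   bit 26 = 0  t=1,i=10
  ##..# -> #   bit 25 = 1  t=0,i=9
  ##... -> #   bit 24 = 1  t=4,i=6
  #.### -> #   bit 23 = 1  t=5,i=4
  #.##. -> .   bit 22 = 0  t=3,i=7
  #.#.# -> #   bit 21 = 1  t=2,i=7
  #.#.. -> .   bit 20 = 0  t=1,i=0
  #..## -> .   bit 19 = 0  t=1,i=2
  #..#. -> .   bit 18 = 0  t=0,i=2
  #...# -> .   bit 17 = 0  t=0,i=5
  #.... -> #   bit 16 = 1  t=2,i=0
  .#### -> #   bit 15 = 1  t=6,i=7
  .###. -> .   bit 14 = 0  t=1,i=8
  .##.# -> .   bit 13 = 0  t=3,i=8
  .##.. -> #   bit 12 = 1  t=0,i=8
  .#.## -> .   bit 11 = 0  t=3,i=6
  .#.#. -> #   bit 10 = 1  t=2,i=8
  .#..# -> .   bit 9 = 0  t=0,i=1
  .#... -> #   bit 8 = 1  t=0,i=4
  ..### -> #   bit 7 = 1  t=1,i=7
  ..##. -> #   bit 6 = 1  t=0,i=7
  ..#.# -> .   bit 5 = 0  t=3,i=3
  ..#.. -> #   bit 4 = 1  t=0,i=0
  ...## -> .   bit 3 = 0  t=0,i=6
  ...#. -> .   bit 2 = 0  t=4,i=8
  ....# -> .   bit 1 = 0  t=2,i=1
  ..... -> #   bit 0 = 1  t=5,i=9
  bits 11111011101000011001010111010001 = 4221670865

4221670865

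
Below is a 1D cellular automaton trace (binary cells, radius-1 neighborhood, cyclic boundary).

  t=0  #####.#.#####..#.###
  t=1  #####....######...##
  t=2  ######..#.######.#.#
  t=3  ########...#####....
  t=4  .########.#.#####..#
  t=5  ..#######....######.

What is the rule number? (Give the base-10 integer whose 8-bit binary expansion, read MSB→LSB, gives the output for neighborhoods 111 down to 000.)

210

  ### -> #   bit 7 = 1  t=0,i=0
  ##. -> #   bit 6 = 1  t=0,i=4
  #.# -> .   bit 5 = 0  t=0,i=5
  #.. -> #   bit 4 = 1  t=0,i=13
  .## -> .   bit 3 = 0  t=0,i=8
  .#. -> .   bit 2 = 0  t=0,i=6
  ..# -> #   bit 1 = 1  t=0,i=14
  ... -> .   bit 0 = 0  t=1,i=6
  bits 11010010 = 210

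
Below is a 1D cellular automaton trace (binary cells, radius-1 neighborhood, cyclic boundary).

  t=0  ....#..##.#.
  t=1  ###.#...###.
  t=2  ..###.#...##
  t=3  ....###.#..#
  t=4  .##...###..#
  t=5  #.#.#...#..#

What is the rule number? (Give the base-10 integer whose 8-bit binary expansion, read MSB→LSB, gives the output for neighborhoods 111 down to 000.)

  [7] ### => .  t=1,i=1
  [6] ##. => #  t=0,i=8
  [5] #.# => #  t=0,i=9
  [4] #.. => .  t=0,i=5
  [3] .## => .  t=0,i=7
  [2] .#. => #  t=0,i=4
  [1] ..# => .  t=0,i=3
  [0] ... => #  t=0,i=0
  bits 01100101 = 101

101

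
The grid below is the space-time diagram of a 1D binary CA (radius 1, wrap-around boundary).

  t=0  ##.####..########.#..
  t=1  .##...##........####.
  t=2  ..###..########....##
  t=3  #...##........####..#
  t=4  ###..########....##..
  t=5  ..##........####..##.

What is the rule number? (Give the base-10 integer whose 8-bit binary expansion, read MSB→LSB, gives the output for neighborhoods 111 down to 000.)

  nb ###: next=.  (t=0,i=4, bit7=0)
  nb ##.: next=#  (t=0,i=1, bit6=1)
  nb #.#: next=#  (t=0,i=2, bit5=1)
  nb #..: next=#  (t=0,i=7, bit4=1)
  nb .##: next=.  (t=0,i=0, bit3=0)
  nb .#.: next=#  (t=0,i=18, bit2=1)
  nb ..#: next=.  (t=0,i=8, bit1=0)
  nb ...: next=#  (t=1,i=4, bit0=1)
  bits 01110101 = 117

117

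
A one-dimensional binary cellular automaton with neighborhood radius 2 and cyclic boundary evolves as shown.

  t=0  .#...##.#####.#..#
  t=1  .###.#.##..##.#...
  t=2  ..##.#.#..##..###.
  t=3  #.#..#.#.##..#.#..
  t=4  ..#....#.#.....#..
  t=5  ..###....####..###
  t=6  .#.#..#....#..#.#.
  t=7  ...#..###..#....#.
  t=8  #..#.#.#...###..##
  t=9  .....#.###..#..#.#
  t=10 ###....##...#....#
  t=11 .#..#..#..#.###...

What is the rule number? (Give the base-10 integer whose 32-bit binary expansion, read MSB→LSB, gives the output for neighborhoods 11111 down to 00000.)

1761296721

  ##### -> .   bit 31 = 0  t=0,i=10
  ####. -> #   bit 30 = 1  t=0,i=11
  ###.# -> #   bit 29 = 1  t=0,i=12
  ###.. -> .   bit 28 = 0  t=2,i=16
  ##.## -> #   bit 27 = 1  t=0,i=7
  ##.#. -> .   bit 26 = 0  t=0,i=13
  ##..# -> .   bit 25 = 0  t=1,i=9
  ##... -> .   bit 24 = 0  t=2,i=17
  #.### -> #   bit 23 = 1  t=0,i=8
  #.##. -> #   bit 22 = 1  t=1,i=7
  #.#.# -> #   bit 21 = 1  t=1,i=5
  #.#.. -> #   bit 20 = 1  t=0,i=1
  #..## -> #   bit 19 = 1  t=1,i=10
  #..#. -> .   bit 18 = 0  t=0,i=16
  #...# -> #   bit 17 = 1  t=0,i=3
  #.... -> #   bit 16 = 1  t=1,i=16
  .#### -> .   bit 15 = 0  t=0,i=9
  .###. -> #   bit 14 = 1  t=1,i=2
  .##.# -> .   bit 13 = 0  t=0,i=6
  .##.. -> .   bit 12 = 0  t=1,i=8
  .#.## -> .   bit 11 = 0  t=1,i=6
  .#.#. -> .   bit 10 = 0  t=0,i=0
  .#..# -> .   bit 9 = 0  t=0,i=15
  .#... -> #   bit 8 = 1  t=0,i=2
  ..### -> .   bit 7 = 0  t=1,i=1
  ..##. -> #   bit 6 = 1  t=0,i=5
  ..#.# -> .   bit 5 = 0  t=0,i=17
  ..#.. -> #   bit 4 = 1  t=4,i=2
  ...## -> .   bit 3 = 0  t=0,i=4
  ...#. -> .   bit 2 = 0  t=4,i=1
  ....# -> .   bit 1 = 0  t=1,i=17
  ..... -> #   bit 0 = 1  t=4,i=12
  bits 01101000111110110100000101010001 = 1761296721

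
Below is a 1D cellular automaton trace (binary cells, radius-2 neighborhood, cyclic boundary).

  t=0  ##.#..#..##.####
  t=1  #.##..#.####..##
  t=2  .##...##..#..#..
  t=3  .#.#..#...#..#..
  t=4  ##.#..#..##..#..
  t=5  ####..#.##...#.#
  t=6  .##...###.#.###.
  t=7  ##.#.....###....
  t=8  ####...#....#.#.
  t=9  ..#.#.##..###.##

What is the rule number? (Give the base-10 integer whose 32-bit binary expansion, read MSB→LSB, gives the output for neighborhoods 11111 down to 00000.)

3447203958

  [31] ##### => #  t=0,i=14
  [30] ####. => #  t=0,i=0
  [29] ###.# => .  t=0,i=1
  [28] ###.. => .  t=1,i=11
  [27] ##.## => #  t=0,i=11
  [26] ##.#. => #  t=0,i=2
  [25] ##..# => .  t=1,i=4
  [24] ##... => #  t=2,i=3
  [23] #.### => .  t=0,i=12
  [22] #.##. => #  t=1,i=2
  [21] #.#.# => #  t=6,i=10
  [20] #.#.. => #  t=0,i=3
  [19] #..## => #  t=0,i=8
  [18] #..#. => .  t=0,i=5
  [17] #...# => .  t=2,i=4
  [16] #.... => .  t=7,i=5
  [15] .#### => .  t=0,i=13
  [14] .###. => .  t=1,i=15
  [13] .##.# => #  t=0,i=10
  [12] .##.. => .  t=1,i=3
  [11] .#.## => #  t=1,i=7
  [10] .#.#. => .  t=3,i=2
  [9] .#..# => .  t=0,i=4
  [8] .#... => .  t=2,i=14
  [7] ..### => .  t=1,i=14
  [6] ..##. => #  t=0,i=9
  [5] ..#.# => #  t=1,i=6
  [4] ..#.. => #  t=0,i=6
  [3] ...## => .  t=2,i=0
  [2] ...#. => #  t=3,i=0
  [1] ....# => #  t=7,i=7
  [0] ..... => .  t=7,i=6
  bits 11001101011110000010100001110110 = 3447203958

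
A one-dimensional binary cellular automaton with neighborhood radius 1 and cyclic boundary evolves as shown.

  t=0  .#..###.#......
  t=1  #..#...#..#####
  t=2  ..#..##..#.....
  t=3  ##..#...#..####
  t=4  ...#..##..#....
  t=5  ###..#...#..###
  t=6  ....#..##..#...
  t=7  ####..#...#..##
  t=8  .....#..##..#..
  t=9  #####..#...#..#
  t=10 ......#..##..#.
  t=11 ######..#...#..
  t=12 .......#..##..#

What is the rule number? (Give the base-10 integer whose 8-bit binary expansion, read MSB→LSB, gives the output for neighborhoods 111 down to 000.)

  nb ###: next=.  (t=0,i=5, bit7=0)
  nb ##.: next=.  (t=0,i=6, bit6=0)
  nb #.#: next=#  (t=0,i=7, bit5=1)
  nb #..: next=.  (t=0,i=2, bit4=0)
  nb .##: next=.  (t=0,i=4, bit3=0)
  nb .#.: next=.  (t=0,i=1, bit2=0)
  nb ..#: next=#  (t=0,i=0, bit1=1)
  nb ...: next=#  (t=0,i=10, bit0=1)
  bits 00100011 = 35

35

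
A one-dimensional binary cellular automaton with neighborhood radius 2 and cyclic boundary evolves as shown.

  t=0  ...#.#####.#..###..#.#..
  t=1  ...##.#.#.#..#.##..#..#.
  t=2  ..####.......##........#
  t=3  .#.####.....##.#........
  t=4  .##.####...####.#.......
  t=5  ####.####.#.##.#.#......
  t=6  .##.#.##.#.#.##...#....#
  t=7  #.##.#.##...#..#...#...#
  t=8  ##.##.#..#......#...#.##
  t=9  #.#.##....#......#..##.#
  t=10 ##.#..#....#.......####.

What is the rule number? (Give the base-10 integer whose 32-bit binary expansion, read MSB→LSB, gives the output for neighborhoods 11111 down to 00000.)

1560865128

  nb #####: next=.  (t=0,i=7, bit31=0)
  nb ####.: next=#  (t=0,i=8, bit30=1)
  nb ###.#: next=.  (t=0,i=9, bit29=0)
  nb ###..: next=#  (t=0,i=16, bit28=1)
  nb ##.##: next=#  (t=4,i=3, bit27=1)
  nb ##.#.: next=#  (t=0,i=10, bit26=1)
  nb ##..#: next=.  (t=0,i=17, bit25=0)
  nb ##...: next=#  (t=2,i=6, bit24=1)
  nb #.###: next=.  (t=0,i=5, bit23=0)
  nb #.##.: next=.  (t=1,i=15, bit22=0)
  nb #.#.#: next=.  (t=1,i=6, bit21=0)
  nb #.#..: next=.  (t=0,i=11, bit20=0)
  nb #..##: next=#  (t=0,i=13, bit19=1)
  nb #..#.: next=.  (t=0,i=18, bit18=0)
  nb #...#: next=.  (t=4,i=9, bit17=0)
  nb #....: next=.  (t=0,i=23, bit16=0)
  nb .####: next=#  (t=0,i=6, bit15=1)
  nb .###.: next=#  (t=0,i=15, bit14=1)
  nb .##.#: next=#  (t=1,i=4, bit13=1)
  nb .##..: next=.  (t=1,i=16, bit12=0)
  nb .#.##: next=#  (t=0,i=4, bit11=1)
  nb .#.#.: next=.  (t=0,i=20, bit10=0)
  nb .#..#: next=.  (t=0,i=12, bit9=0)
  nb .#...: next=#  (t=0,i=22, bit8=1)
  nb ..###: next=.  (t=0,i=14, bit7=0)
  nb ..##.: next=#  (t=1,i=3, bit6=1)
  nb ..#.#: next=#  (t=0,i=3, bit5=1)
  nb ..#..: next=.  (t=1,i=19, bit4=0)
  nb ...##: next=#  (t=1,i=2, bit3=1)
  nb ...#.: next=.  (t=0,i=2, bit2=0)
  nb ....#: next=.  (t=0,i=1, bit1=0)
  nb .....: next=.  (t=0,i=0, bit0=0)
  bits 01011101000010001110100101101000 = 1560865128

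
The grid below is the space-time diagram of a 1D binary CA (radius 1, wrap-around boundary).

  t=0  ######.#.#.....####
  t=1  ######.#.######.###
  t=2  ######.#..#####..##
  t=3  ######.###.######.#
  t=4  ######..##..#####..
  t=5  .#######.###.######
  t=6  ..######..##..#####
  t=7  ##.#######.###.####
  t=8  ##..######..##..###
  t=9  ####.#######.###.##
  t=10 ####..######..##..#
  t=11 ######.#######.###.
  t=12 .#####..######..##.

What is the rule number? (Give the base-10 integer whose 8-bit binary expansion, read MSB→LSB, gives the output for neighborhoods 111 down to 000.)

215

  nb ###: next=#  (t=0,i=0, bit7=1)
  nb ##.: next=#  (t=0,i=5, bit6=1)
  nb #.#: next=.  (t=0,i=6, bit5=0)
  nb #..: next=#  (t=0,i=10, bit4=1)
  nb .##: next=.  (t=0,i=15, bit3=0)
  nb .#.: next=#  (t=0,i=7, bit2=1)
  nb ..#: next=#  (t=0,i=14, bit1=1)
  nb ...: next=#  (t=0,i=11, bit0=1)
  bits 11010111 = 215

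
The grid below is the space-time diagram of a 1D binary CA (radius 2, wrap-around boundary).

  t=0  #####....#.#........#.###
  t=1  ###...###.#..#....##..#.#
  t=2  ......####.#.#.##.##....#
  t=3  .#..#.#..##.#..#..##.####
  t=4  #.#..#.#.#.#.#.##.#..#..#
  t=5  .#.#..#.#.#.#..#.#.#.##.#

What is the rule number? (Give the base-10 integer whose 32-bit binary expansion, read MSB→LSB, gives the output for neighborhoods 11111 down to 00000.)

2764134102

  nb #####: next=#  (t=0,i=0, bit31=1)
  nb ####.: next=.  (t=0,i=3, bit30=0)
  nb ###.#: next=#  (t=1,i=8, bit29=1)
  nb ###..: next=.  (t=0,i=4, bit28=0)
  nb ##.##: next=.  (t=2,i=17, bit27=0)
  nb ##.#.: next=#  (t=1,i=9, bit26=1)
  nb ##..#: next=.  (t=1,i=20, bit25=0)
  nb ##...: next=.  (t=0,i=5, bit24=0)
  nb #.###: next=#  (t=0,i=22, bit23=1)
  nb #.##.: next=#  (t=2,i=15, bit22=1)
  nb #.#.#: next=.  (t=2,i=11, bit21=0)
  nb #.#..: next=.  (t=0,i=11, bit20=0)
  nb #..##: next=.  (t=3,i=8, bit19=0)
  nb #..#.: next=.  (t=1,i=12, bit18=0)
  nb #...#: next=.  (t=1,i=4, bit17=0)
  nb #....: next=#  (t=0,i=6, bit16=1)
  nb .####: next=.  (t=0,i=23, bit15=0)
  nb .###.: next=#  (t=1,i=7, bit14=1)
  nb .##.#: next=.  (t=2,i=16, bit13=0)
  nb .##..: next=#  (t=1,i=19, bit12=1)
  nb .#.##: next=.  (t=0,i=21, bit11=0)
  nb .#.#.: next=#  (t=0,i=10, bit10=1)
  nb .#..#: next=#  (t=1,i=11, bit9=1)
  nb .#...: next=.  (t=0,i=12, bit8=0)
  nb ..###: next=#  (t=1,i=6, bit7=1)
  nb ..##.: next=#  (t=1,i=18, bit6=1)
  nb ..#.#: next=.  (t=0,i=9, bit5=0)
  nb ..#..: next=#  (t=1,i=13, bit4=1)
  nb ...##: next=.  (t=1,i=5, bit3=0)
  nb ...#.: next=#  (t=0,i=8, bit2=1)
  nb ....#: next=#  (t=0,i=7, bit1=1)
  nb .....: next=.  (t=0,i=14, bit0=0)
  bits 10100100110000010101011011010110 = 2764134102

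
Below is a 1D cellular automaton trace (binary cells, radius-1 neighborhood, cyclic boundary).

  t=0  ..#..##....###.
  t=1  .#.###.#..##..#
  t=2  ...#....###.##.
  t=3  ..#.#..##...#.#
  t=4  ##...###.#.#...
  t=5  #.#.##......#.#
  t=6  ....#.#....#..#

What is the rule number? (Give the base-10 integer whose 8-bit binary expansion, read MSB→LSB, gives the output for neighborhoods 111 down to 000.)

26

  [7] ### => .  t=0,i=12
  [6] ##. => .  t=0,i=6
  [5] #.# => .  t=1,i=0
  [4] #.. => #  t=0,i=3
  [3] .## => #  t=0,i=5
  [2] .#. => .  t=0,i=2
  [1] ..# => #  t=0,i=1
  [0] ... => .  t=0,i=0
  bits 00011010 = 26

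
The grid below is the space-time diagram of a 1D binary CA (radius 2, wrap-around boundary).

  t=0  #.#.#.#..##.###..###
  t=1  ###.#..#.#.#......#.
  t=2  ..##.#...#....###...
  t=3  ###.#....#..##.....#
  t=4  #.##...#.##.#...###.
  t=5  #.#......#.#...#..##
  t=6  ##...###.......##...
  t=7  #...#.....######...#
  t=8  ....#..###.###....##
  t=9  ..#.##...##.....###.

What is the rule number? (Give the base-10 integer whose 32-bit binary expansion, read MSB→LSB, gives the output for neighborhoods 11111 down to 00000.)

2892005979

  ##### -> #   bit 31 = 1  t=7,i=12
  ####. -> .   bit 30 = 0  t=0,i=19
  ###.# -> #   bit 29 = 1  t=0,i=0
  ###.. -> .   bit 28 = 0  t=0,i=14
  ##.## -> #   bit 27 = 1  t=0,i=11
  ##.#. -> #   bit 26 = 1  t=0,i=1
  ##..# -> .   bit 25 = 0  t=0,i=15
  ##... -> .   bit 24 = 0  t=2,i=17
  #.### -> .   bit 23 = 0  t=0,i=12
  #.##. -> #   bit 22 = 1  t=4,i=2
  #.#.# -> #   bit 21 = 1  t=0,i=2
  #.#.. -> .   bit 20 = 0  t=0,i=6
  #..## -> .   bit 19 = 0  t=0,i=8
  #..#. -> .   bit 18 = 0  t=1,i=6
  #...# -> .   bit 17 = 0  t=2,i=7
  #.... -> .   bit 16 = 0  t=1,i=13
  .#### -> #   bit 15 = 1  t=0,i=18
  .###. -> .   bit 14 = 0  t=0,i=13
  .##.# -> .   bit 13 = 0  t=0,i=10
  .##.. -> .   bit 12 = 0  t=3,i=13
  .#.## -> .   bit 11 = 0  t=1,i=19
  .#.#. -> .   bit 10 = 0  t=0,i=3
  .#..# -> #   bit 9 = 1  t=0,i=7
  .#... -> .   bit 8 = 0  t=1,i=12
  ..### -> .   bit 7 = 0  t=0,i=17
  ..##. -> #   bit 6 = 1  t=0,i=9
  ..#.# -> .   bit 5 = 0  t=1,i=7
  ..#.. -> #   bit 4 = 1  t=2,i=9
  ...## -> #   bit 3 = 1  t=2,i=1
  ...#. -> .   bit 2 = 0  t=1,i=17
  ....# -> #   bit 1 = 1  t=1,i=16
  ..... -> #   bit 0 = 1  t=1,i=14
  bits 10101100011000001000001001011011 = 2892005979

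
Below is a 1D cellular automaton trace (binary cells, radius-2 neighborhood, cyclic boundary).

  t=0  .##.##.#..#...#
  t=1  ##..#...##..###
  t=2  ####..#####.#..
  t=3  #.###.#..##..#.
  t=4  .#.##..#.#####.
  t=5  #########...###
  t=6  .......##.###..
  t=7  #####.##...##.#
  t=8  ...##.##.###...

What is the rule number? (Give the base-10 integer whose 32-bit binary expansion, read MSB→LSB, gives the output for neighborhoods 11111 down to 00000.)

  [31] ##### => .  t=1,i=14
  [30] ####. => #  t=1,i=0
  [29] ###.# => #  t=2,i=10
  [28] ###.. => #  t=1,i=1
  [27] ##.## => .  t=0,i=3
  [26] ##.#. => .  t=0,i=6
  [25] ##..# => #  t=1,i=2
  [24] ##... => .  t=5,i=9
  [23] #.### => .  t=3,i=2
  [22] #.##. => #  t=0,i=1
  [21] #.#.# => .  t=3,i=0
  [20] #.#.. => .  t=0,i=7
  [19] #..## => .  t=1,i=11
  [18] #..#. => #  t=0,i=9
  [17] #...# => #  t=0,i=12
  [16] #.... => #  t=6,i=14
  [15] .#### => .  t=1,i=13
  [14] .###. => #  t=3,i=3
  [13] .##.# => .  t=0,i=2
  [12] .##.. => #  t=1,i=9
  [11] .#.## => #  t=0,i=0
  [10] .#.#. => .  t=3,i=14
  [9] .#..# => #  t=0,i=8
  [8] .#... => .  t=0,i=11
  [7] ..### => #  t=1,i=12
  [6] ..##. => #  t=1,i=8
  [5] ..#.# => #  t=0,i=14
  [4] ..#.. => .  t=0,i=10
  [3] ...## => #  t=1,i=7
  [2] ...#. => #  t=0,i=13
  [1] ....# => .  t=6,i=5
  [0] ..... => #  t=6,i=0
  bits 01110010010001110101101011101101 = 1917278957

1917278957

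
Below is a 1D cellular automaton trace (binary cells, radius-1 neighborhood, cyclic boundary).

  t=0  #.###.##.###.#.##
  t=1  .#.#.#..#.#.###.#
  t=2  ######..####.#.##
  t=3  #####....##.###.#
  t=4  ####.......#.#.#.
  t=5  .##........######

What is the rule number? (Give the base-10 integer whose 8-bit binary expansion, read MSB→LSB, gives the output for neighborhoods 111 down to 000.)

  [7] ### => #  t=0,i=3
  [6] ##. => .  t=0,i=0
  [5] #.# => #  t=0,i=1
  [4] #.. => .  t=1,i=6
  [3] .## => .  t=0,i=2
  [2] .#. => #  t=0,i=13
  [1] ..# => .  t=1,i=7
  [0] ... => .  t=3,i=6
  bits 10100100 = 164

164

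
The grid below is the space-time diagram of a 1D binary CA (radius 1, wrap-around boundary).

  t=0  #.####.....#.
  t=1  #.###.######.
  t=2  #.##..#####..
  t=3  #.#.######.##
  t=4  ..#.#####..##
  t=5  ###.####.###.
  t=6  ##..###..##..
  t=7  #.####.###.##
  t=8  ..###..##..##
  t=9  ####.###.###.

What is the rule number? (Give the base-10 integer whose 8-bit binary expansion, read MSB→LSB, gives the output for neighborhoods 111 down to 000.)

159

  ###|#  b7=1 t=0,i=3
  ##.|.  b6=0 t=0,i=5
  #.#|.  b5=0 t=0,i=1
  #..|#  b4=1 t=0,i=6
  .##|#  b3=1 t=0,i=2
  .#.|#  b2=1 t=0,i=0
  ..#|#  b1=1 t=0,i=10
  ...|#  b0=1 t=0,i=7
  bits 10011111 = 159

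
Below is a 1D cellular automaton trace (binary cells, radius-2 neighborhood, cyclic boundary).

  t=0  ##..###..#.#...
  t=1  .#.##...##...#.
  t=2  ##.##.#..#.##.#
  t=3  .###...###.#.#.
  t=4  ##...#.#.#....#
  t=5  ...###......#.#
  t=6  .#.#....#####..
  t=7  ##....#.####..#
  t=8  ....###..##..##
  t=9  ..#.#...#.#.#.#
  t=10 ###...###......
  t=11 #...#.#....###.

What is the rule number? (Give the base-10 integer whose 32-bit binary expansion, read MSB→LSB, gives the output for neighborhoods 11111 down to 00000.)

  #####|#  b31=1 t=6,i=10
  ####.|#  b30=1 t=6,i=11
  ###.#|#  b29=1 t=2,i=1
  ###..|.  b28=0 t=0,i=6
  ##.##|#  b27=1 t=2,i=2
  ##.#.|.  b26=0 t=2,i=5
  ##..#|.  b25=0 t=0,i=2
  ##...|.  b24=0 t=1,i=5
  #.###|.  b23=0 t=2,i=14
  #.##.|#  b22=1 t=1,i=3
  #.#.#|.  b21=0 t=3,i=11
  #.#..|.  b20=0 t=0,i=11
  #..##|#  b19=1 t=0,i=3
  #..#.|#  b18=1 t=0,i=8
  #...#|#  b17=1 t=0,i=13
  #....|.  b16=0 t=4,i=11
  .####|#  b15=1 t=6,i=9
  .###.|.  b14=0 t=0,i=5
  .##.#|.  b13=0 t=2,i=4
  .##..|#  b12=1 t=0,i=1
  .#.##|.  b11=0 t=1,i=2
  .#.#.|.  b10=0 t=0,i=10
  .#..#|#  b9=1 t=1,i=14
  .#...|.  b8=0 t=0,i=12
  ..###|#  b7=1 t=0,i=4
  ..##.|.  b6=0 t=0,i=0
  ..#.#|#  b5=1 t=0,i=9
  ..#..|.  b4=0 t=1,i=13
  ...##|.  b3=0 t=0,i=14
  ...#.|#  b2=1 t=1,i=12
  ....#|#  b1=1 t=4,i=12
  .....|#  b0=1 t=5,i=8
  bits 11101000010011101001001010100111 = 3897463463

3897463463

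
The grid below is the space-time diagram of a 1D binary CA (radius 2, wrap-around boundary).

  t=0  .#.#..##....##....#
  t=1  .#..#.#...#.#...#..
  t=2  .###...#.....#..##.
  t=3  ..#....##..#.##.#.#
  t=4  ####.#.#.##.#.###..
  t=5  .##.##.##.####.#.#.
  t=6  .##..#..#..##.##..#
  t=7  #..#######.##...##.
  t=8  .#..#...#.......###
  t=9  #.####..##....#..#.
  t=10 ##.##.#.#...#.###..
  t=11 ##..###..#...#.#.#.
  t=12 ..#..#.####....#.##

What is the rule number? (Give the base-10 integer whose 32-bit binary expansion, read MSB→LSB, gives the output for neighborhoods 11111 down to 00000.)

  ##### -> .   bit 31 = 0  t=7,i=5
  ####. -> #   bit 30 = 1  t=4,i=2
  ###.# -> .   bit 29 = 0  t=4,i=3
  ###.. -> .   bit 28 = 0  t=2,i=3
  ##.## -> .   bit 27 = 0  t=5,i=3
  ##.#. -> #   bit 26 = 1  t=3,i=15
  ##..# -> #   bit 25 = 1  t=2,i=18
  ##... -> .   bit 24 = 0  t=0,i=8
  #.### -> .   bit 23 = 0  t=4,i=14
  #.##. -> .   bit 22 = 0  t=3,i=13
  #.#.# -> #   bit 21 = 1  t=0,i=1
  #.#.. -> .   bit 20 = 0  t=0,i=3
  #..## -> .   bit 19 = 0  t=0,i=5
  #..#. -> #   bit 18 = 1  t=1,i=3
  #...# -> .   bit 17 = 0  t=1,i=8
  #.... -> .   bit 16 = 0  t=0,i=9
  .#### -> #   bit 15 = 1  t=4,i=1
  .###. -> #   bit 14 = 1  t=2,i=2
  .##.# -> #   bit 13 = 1  t=3,i=14
  .##.. -> .   bit 12 = 0  t=0,i=7
  .#.## -> #   bit 11 = 1  t=3,i=12
  .#.#. -> .   bit 10 = 0  t=0,i=0
  .#..# -> #   bit 9 = 1  t=0,i=4
  .#... -> #   bit 8 = 1  t=1,i=7
  ..### -> .   bit 7 = 0  t=2,i=1
  ..##. -> #   bit 6 = 1  t=0,i=6
  ..#.# -> .   bit 5 = 0  t=0,i=18
  ..#.. -> #   bit 4 = 1  t=1,i=1
  ...## -> .   bit 3 = 0  t=0,i=11
  ...#. -> .   bit 2 = 0  t=0,i=17
  ....# -> #   bit 1 = 1  t=0,i=10
  ..... -> .   bit 0 = 0  t=2,i=10
  bits 01000110001001001110101101010010 = 1176824658

1176824658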